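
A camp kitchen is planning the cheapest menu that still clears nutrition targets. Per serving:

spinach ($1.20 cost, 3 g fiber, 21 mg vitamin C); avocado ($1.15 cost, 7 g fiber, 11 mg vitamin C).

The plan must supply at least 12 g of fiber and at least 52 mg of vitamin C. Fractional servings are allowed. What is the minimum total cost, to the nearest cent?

Compare the cost at each extreme point of the feasible region.
spinach only: max(12/3, 52/21) = 4 servings → $4.80.
avocado only: max(12/7, 52/11) = 4.727 servings → $5.44.
spinach + avocado with both tight: 2.035 servings and 0.8421 servings → $3.41.
Cheapest feasible corner: $3.41.

$3.41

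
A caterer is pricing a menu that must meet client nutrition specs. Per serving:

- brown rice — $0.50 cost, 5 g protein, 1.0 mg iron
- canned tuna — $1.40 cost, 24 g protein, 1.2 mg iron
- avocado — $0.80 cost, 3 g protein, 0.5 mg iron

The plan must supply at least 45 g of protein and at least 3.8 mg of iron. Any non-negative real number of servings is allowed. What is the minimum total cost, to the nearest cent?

$3.06

brown rice only: max(45/5, 3.8/1.0) = 9 servings → $4.50.
canned tuna only: max(45/24, 3.8/1.2) = 3.167 servings → $4.43.
avocado only: max(45/3, 3.8/0.5) = 15 servings → $12.00.
brown rice + canned tuna with both tight: 2.067 servings and 1.444 servings → $3.06.
brown rice + avocado: intersection lies outside the first quadrant.
canned tuna + avocado with both tight: 1.321 servings and 4.429 servings → $5.39.
The minimum over all feasible corners is $3.06.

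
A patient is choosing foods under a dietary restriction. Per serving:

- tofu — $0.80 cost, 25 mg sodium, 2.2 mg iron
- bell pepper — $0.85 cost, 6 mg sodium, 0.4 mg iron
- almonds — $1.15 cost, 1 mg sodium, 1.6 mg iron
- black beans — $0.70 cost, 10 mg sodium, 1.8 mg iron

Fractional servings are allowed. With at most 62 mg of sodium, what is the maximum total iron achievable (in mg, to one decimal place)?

99.2 mg

Iron per mg sodium: almonds 1.6, black beans 0.18, tofu 0.088, bell pepper 0.06667.
With no serving limits, spend the whole sodium allowance on almonds: 62 mg / 1 mg × 1.6 mg = 99.2 mg.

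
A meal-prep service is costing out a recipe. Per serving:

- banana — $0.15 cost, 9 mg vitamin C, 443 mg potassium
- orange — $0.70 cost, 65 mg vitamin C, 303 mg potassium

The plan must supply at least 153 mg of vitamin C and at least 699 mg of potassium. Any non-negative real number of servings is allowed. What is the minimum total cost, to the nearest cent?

$1.65

Compare the cost at each extreme point of the feasible region.
banana only: max(153/9, 699/443) = 17 servings → $2.55.
orange only: max(153/65, 699/303) = 2.354 servings → $1.65.
banana + orange with both targets exact would need a negative amount; discard.
So the least-cost plan costs $1.65.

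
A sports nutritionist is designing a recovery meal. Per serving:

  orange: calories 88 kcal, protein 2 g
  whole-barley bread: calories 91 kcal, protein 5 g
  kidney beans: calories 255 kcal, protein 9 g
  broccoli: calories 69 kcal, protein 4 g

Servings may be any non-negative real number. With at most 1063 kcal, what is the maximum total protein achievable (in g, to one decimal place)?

Protein per kcal: broccoli 0.05797, whole-barley bread 0.05495, kidney beans 0.03529, orange 0.02273.
With no serving limits, spend the whole calories allowance on broccoli: 1063 kcal / 69 kcal × 4 g = 61.6 g.

61.6 g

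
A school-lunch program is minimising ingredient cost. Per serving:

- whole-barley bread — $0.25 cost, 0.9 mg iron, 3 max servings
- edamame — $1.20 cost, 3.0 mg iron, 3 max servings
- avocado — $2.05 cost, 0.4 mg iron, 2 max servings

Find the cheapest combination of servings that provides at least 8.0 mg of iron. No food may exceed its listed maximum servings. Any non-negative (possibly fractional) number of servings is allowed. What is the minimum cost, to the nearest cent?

Cost per mg of iron: whole-barley bread $0.2778, edamame $0.4000, avocado $5.1250.
Take 3 servings of whole-barley bread: +2.7 mg iron for $0.75 (total $0.75, still need 5.3 mg).
Take 1.767 servings of edamame: +5.3 mg iron for $2.12 (total $2.87, still need 0.0 mg).
Filling from the cheapest source first is optimal under one linear minimum: $2.87.

$2.87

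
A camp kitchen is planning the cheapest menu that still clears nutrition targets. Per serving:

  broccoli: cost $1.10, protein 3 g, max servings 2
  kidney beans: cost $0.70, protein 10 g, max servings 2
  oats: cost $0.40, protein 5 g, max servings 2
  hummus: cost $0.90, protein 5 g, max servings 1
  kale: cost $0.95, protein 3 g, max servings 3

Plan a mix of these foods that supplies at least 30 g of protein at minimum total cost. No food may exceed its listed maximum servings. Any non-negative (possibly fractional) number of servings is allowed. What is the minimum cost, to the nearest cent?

$2.20

Cost per g of protein: kidney beans $0.0700, oats $0.0800, hummus $0.1800, kale $0.3167, broccoli $0.3667.
Take 2 servings of kidney beans: +20.0 g protein for $1.40 (total $1.40, still need 10.0 g).
Take 2 servings of oats: +10.0 g protein for $0.80 (total $2.20, still need 0.0 g).
Greedy by cheapest-per-g is optimal for a single linear constraint, so the minimum cost is $2.20.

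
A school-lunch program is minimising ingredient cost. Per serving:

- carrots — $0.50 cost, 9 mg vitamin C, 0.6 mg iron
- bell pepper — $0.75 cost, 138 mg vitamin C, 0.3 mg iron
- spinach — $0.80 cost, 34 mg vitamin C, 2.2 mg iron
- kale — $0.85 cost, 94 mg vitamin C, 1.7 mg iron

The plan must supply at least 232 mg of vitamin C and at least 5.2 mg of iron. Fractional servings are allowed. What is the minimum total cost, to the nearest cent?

With two linear requirements the optimum uses one or two foods; enumerate the corners.
carrots only: max(232/9, 5.2/0.6) = 25.78 servings → $12.89.
bell pepper only: max(232/138, 5.2/0.3) = 17.33 servings → $13.00.
spinach only: max(232/34, 5.2/2.2) = 6.824 servings → $5.46.
kale only: max(232/94, 5.2/1.7) = 3.059 servings → $2.60.
carrots + bell pepper with both tight: 8.09 servings and 1.154 servings → $4.91.
carrots + spinach: intersection lies outside the first quadrant.
carrots + kale with both tight: 2.297 servings and 2.248 servings → $3.06.
bell pepper + spinach with both tight: 1.137 servings and 2.209 servings → $2.62.
bell pepper + kale with both targets exact would need a negative amount; discard.
spinach + kale with both tight: 0.6336 servings and 2.239 servings → $2.41.
So the least-cost plan costs $2.41.

$2.41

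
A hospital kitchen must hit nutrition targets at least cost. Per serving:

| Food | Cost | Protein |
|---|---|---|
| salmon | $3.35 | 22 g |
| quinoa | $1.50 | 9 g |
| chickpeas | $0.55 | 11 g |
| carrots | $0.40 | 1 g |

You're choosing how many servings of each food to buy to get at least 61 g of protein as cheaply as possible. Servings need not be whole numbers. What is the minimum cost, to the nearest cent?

Cost per g of protein: chickpeas $0.0500, salmon $0.1523, quinoa $0.1667, carrots $0.4000.
With no serving limits, use only chickpeas: 61 g / 11 g = 5.545 servings × $0.55 = $3.05.

$3.05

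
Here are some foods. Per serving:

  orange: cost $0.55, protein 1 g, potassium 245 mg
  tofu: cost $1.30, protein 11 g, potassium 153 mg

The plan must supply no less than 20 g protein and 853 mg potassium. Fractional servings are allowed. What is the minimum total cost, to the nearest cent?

This is a tiny linear program; its minimum lies at a vertex of the feasible set. List the vertices and price them.
orange only: max(20/1, 853/245) = 20 servings → $11.00.
tofu only: max(20/11, 853/153) = 5.575 servings → $7.25.
orange + tofu with both tight: 2.487 servings and 1.592 servings → $3.44.
So the least-cost plan costs $3.44.

$3.44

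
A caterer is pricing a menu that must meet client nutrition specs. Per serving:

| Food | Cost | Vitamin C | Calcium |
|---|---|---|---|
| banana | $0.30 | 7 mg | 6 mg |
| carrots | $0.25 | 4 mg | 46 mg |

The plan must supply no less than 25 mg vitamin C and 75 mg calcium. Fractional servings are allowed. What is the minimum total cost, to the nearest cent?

$1.17

Check every corner: each single food scaled to meet both minima, and each pair solved so both constraints bind.
banana only: max(25/7, 75/6) = 12.5 servings → $3.75.
carrots only: max(25/4, 75/46) = 6.25 servings → $1.56.
banana + carrots with both tight: 2.852 servings and 1.258 servings → $1.17.
The minimum over all feasible corners is $1.17.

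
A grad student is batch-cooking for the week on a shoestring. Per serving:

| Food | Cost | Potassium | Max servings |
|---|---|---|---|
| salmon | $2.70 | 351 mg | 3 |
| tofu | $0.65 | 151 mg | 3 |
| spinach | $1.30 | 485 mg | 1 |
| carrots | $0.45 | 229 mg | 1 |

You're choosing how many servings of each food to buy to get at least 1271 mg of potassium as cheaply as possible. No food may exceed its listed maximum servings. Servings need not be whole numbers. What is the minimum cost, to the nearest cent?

$4.50

Cost per mg of potassium: carrots $0.0020, spinach $0.0027, tofu $0.0043, salmon $0.0077.
Take 1 serving of carrots: +229.0 mg potassium for $0.45 (total $0.45, still need 1042.0 mg).
Take 1 serving of spinach: +485.0 mg potassium for $1.30 (total $1.75, still need 557.0 mg).
Take 3 servings of tofu: +453.0 mg potassium for $1.95 (total $3.70, still need 104.0 mg).
Take 0.2963 servings of salmon: +104.0 mg potassium for $0.80 (total $4.50, still need 0.0 mg).
Filling from the cheapest source first is optimal under one linear minimum: $4.50.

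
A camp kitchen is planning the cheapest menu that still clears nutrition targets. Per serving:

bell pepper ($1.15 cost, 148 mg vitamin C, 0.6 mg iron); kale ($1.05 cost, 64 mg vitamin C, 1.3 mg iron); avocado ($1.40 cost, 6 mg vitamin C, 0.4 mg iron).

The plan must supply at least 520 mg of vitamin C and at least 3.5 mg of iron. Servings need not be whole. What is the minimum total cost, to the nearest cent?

The cheapest plan sits at a corner of the feasible region — with two constraints it uses at most two foods.
bell pepper only: max(520/148, 3.5/0.6) = 5.833 servings → $6.71.
kale only: max(520/64, 3.5/1.3) = 8.125 servings → $8.53.
avocado only: max(520/6, 3.5/0.4) = 86.67 servings → $121.33.
bell pepper + kale with both tight: 2.935 servings and 1.338 servings → $4.78.
bell pepper + avocado with both tight: 3.363 servings and 3.705 servings → $9.05.
kale + avocado with both targets exact would need a negative amount; discard.
So the least-cost plan costs $4.78.

$4.78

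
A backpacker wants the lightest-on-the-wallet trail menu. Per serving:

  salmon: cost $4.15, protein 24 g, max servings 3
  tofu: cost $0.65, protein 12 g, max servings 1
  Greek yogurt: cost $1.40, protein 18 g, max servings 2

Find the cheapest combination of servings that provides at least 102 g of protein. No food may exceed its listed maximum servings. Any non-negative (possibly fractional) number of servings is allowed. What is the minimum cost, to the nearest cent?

$12.79

Cost per g of protein: tofu $0.0542, Greek yogurt $0.0778, salmon $0.1729.
Take 1 serving of tofu: +12.0 g protein for $0.65 (total $0.65, still need 90.0 g).
Take 2 servings of Greek yogurt: +36.0 g protein for $2.80 (total $3.45, still need 54.0 g).
Take 2.25 servings of salmon: +54.0 g protein for $9.34 (total $12.79, still need 0.0 g).
Greedy by cheapest-per-g is optimal for a single linear constraint, so the minimum cost is $12.79.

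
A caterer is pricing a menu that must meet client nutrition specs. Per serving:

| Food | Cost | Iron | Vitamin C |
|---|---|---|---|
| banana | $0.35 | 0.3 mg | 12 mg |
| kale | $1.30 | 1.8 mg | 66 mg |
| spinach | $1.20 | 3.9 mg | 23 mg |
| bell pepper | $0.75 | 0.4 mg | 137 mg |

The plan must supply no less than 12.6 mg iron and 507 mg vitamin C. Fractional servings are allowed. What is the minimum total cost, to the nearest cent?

$5.89

At the optimum either one food covers both requirements or two foods hit both targets exactly; no other combination can be cheaper.
banana only: max(12.6/0.3, 507/12) = 42.25 servings → $14.79.
kale only: max(12.6/1.8, 507/66) = 7.682 servings → $9.99.
spinach only: max(12.6/3.9, 507/23) = 22.04 servings → $26.45.
bell pepper only: max(12.6/0.4, 507/137) = 31.5 servings → $23.62.
banana + kale: intersection lies outside the first quadrant.
banana + spinach: intersection lies outside the first quadrant.
banana + bell pepper with both tight: 41.97 servings and 0.02479 servings → $14.71.
kale + spinach: the both-tight solution has a negative serving — not a feasible corner.
kale + bell pepper with both tight: 6.918 servings and 0.3678 servings → $9.27.
spinach + bell pepper with both tight: 2.901 servings and 3.214 servings → $5.89.
So the least-cost plan costs $5.89.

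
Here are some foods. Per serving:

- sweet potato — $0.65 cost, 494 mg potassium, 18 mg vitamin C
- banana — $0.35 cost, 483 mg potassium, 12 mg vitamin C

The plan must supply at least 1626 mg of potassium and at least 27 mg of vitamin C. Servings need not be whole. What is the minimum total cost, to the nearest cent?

An LP optimum is at a vertex; with two nutrient constraints at most two foods are used. Check each candidate.
sweet potato only: max(1626/494, 27/18) = 3.291 servings → $2.14.
banana only: max(1626/483, 27/12) = 3.366 servings → $1.18.
sweet potato + banana: the both-tight solution has a negative serving — not a feasible corner.
Cheapest feasible corner: $1.18.

$1.18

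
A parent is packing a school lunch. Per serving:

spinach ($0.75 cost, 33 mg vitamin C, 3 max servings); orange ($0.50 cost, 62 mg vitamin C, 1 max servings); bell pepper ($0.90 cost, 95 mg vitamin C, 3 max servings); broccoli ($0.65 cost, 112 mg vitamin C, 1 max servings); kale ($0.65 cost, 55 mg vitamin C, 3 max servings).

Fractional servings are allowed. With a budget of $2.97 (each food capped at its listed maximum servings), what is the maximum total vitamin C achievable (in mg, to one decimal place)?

366.1 mg

Vitamin C per dollar: broccoli 172.3, orange 124, bell pepper 105.6, kale 84.62, spinach 44.
Take 1 serving of broccoli: spends $0.65, +112.0 mg vitamin C (running total 112.0 mg).
Take 1 serving of orange: spends $0.50, +62.0 mg vitamin C (running total 174.0 mg).
Take 2.022 servings of bell pepper: spends $1.82, +192.1 mg vitamin C (running total 366.1 mg).
Greedy by best ratio exhausts the cost allowance optimally: 366.1 mg.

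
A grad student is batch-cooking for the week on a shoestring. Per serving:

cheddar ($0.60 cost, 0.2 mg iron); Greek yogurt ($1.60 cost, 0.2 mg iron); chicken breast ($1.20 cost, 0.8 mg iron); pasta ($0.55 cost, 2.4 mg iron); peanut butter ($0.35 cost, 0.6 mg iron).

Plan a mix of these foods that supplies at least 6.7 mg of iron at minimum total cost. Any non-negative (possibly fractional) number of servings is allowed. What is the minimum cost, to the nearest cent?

Cost per mg of iron: pasta $0.2292, peanut butter $0.5833, chicken breast $1.5000, cheddar $3.0000, Greek yogurt $8.0000.
With no serving limits, use only pasta: 6.7 mg / 2.4 mg = 2.792 servings × $0.55 = $1.54.

$1.54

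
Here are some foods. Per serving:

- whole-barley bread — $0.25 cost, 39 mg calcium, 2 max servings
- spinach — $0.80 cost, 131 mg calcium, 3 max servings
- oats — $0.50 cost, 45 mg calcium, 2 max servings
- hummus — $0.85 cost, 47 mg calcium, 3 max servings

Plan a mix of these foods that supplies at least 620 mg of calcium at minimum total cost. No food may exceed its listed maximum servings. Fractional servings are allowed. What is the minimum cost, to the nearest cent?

Cost per mg of calcium: spinach $0.0061, whole-barley bread $0.0064, oats $0.0111, hummus $0.0181.
Take 3 servings of spinach: +393.0 mg calcium for $2.40 (total $2.40, still need 227.0 mg).
Take 2 servings of whole-barley bread: +78.0 mg calcium for $0.50 (total $2.90, still need 149.0 mg).
Take 2 servings of oats: +90.0 mg calcium for $1.00 (total $3.90, still need 59.0 mg).
Take 1.255 servings of hummus: +59.0 mg calcium for $1.07 (total $4.97, still need 0.0 mg).
Greedy by cheapest-per-mg is optimal for a single linear constraint, so the minimum cost is $4.97.

$4.97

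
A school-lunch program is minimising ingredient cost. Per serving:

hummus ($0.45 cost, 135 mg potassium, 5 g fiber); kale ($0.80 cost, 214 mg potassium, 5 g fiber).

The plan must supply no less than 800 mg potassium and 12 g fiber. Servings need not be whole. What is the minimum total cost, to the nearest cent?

An LP optimum is at a vertex; with two nutrient constraints at most two foods are used. Check each candidate.
hummus only: max(800/135, 12/5) = 5.926 servings → $2.67.
kale only: max(800/214, 12/5) = 3.738 servings → $2.99.
hummus + kale: the both-tight solution has a negative serving — not a feasible corner.
So the least-cost plan costs $2.67.

$2.67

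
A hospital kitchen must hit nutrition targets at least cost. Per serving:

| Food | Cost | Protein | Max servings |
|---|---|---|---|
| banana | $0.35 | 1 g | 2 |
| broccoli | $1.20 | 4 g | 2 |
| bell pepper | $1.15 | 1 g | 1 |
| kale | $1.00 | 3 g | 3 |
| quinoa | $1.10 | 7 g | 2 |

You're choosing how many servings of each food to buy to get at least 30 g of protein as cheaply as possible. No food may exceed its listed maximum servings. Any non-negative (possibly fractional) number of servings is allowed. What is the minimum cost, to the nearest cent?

$7.27

Cost per g of protein: quinoa $0.1571, broccoli $0.3000, kale $0.3333, banana $0.3500, bell pepper $1.1500.
Take 2 servings of quinoa: +14.0 g protein for $2.20 (total $2.20, still need 16.0 g).
Take 2 servings of broccoli: +8.0 g protein for $2.40 (total $4.60, still need 8.0 g).
Take 2.667 servings of kale: +8.0 g protein for $2.67 (total $7.27, still need 0.0 g).
Filling from the cheapest source first is optimal under one linear minimum: $7.27.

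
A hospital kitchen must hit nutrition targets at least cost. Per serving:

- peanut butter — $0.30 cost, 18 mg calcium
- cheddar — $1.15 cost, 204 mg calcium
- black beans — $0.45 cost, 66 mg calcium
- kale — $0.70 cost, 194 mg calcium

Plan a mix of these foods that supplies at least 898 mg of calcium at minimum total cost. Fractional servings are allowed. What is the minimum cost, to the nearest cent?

Cost per mg of calcium: kale $0.0036, cheddar $0.0056, black beans $0.0068, peanut butter $0.0167.
With no serving limits, use only kale: 898 mg / 194 mg = 4.629 servings × $0.70 = $3.24.

$3.24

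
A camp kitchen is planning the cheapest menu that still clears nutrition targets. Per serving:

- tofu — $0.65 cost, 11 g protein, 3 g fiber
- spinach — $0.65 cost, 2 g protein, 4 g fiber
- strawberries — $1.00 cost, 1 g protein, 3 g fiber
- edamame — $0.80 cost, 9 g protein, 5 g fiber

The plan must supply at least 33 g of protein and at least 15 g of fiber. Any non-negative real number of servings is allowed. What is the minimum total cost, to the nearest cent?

$2.58

A basic optimal solution has at most two foods positive. Try each food alone and each pair with both targets met exactly.
tofu only: max(33/11, 15/3) = 5 servings → $3.25.
spinach only: max(33/2, 15/4) = 16.5 servings → $10.72.
strawberries only: max(33/1, 15/3) = 33 servings → $33.00.
edamame only: max(33/9, 15/5) = 3.667 servings → $2.93.
tofu + spinach with both tight: 2.684 servings and 1.737 servings → $2.87.
tofu + strawberries with both tight: 2.8 servings and 2.2 servings → $4.02.
tofu + edamame with both tight: 1.071 servings and 2.357 servings → $2.58.
spinach + strawberries with both targets exact would need a negative amount; discard.
spinach + edamame: the both-tight solution has a negative serving — not a feasible corner.
strawberries + edamame: the both-tight solution has a negative serving — not a feasible corner.
Cheapest feasible corner: $2.58.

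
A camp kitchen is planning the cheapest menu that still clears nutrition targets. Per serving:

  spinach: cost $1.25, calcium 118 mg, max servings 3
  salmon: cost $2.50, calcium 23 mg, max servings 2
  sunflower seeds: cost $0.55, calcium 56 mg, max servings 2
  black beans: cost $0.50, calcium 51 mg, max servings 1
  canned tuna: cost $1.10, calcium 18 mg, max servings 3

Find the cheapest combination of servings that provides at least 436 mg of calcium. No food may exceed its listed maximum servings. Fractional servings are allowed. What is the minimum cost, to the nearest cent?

$4.49

Cost per mg of calcium: black beans $0.0098, sunflower seeds $0.0098, spinach $0.0106, canned tuna $0.0611, salmon $0.1087.
Take 1 serving of black beans: +51.0 mg calcium for $0.50 (total $0.50, still need 385.0 mg).
Take 2 servings of sunflower seeds: +112.0 mg calcium for $1.10 (total $1.60, still need 273.0 mg).
Take 2.314 servings of spinach: +273.0 mg calcium for $2.89 (total $4.49, still need 0.0 mg).
Greedy by cheapest-per-mg is optimal for a single linear constraint, so the minimum cost is $4.49.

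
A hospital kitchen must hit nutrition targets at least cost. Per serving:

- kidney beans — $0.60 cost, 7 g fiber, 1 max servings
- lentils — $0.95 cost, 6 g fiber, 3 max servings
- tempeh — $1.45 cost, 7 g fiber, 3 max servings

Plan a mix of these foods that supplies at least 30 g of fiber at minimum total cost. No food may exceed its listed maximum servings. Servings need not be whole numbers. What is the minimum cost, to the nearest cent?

$4.49

Cost per g of fiber: kidney beans $0.0857, lentils $0.1583, tempeh $0.2071.
Take 1 serving of kidney beans: +7.0 g fiber for $0.60 (total $0.60, still need 23.0 g).
Take 3 servings of lentils: +18.0 g fiber for $2.85 (total $3.45, still need 5.0 g).
Take 0.7143 servings of tempeh: +5.0 g fiber for $1.04 (total $4.49, still need 0.0 g).
Filling from the cheapest source first is optimal under one linear minimum: $4.49.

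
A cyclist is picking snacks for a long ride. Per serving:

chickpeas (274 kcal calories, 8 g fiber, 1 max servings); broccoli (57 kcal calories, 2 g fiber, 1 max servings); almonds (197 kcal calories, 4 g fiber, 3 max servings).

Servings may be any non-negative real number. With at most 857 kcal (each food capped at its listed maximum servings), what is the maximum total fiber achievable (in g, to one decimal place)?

Fiber per kcal: broccoli 0.03509, chickpeas 0.0292, almonds 0.0203.
Take 1 serving of broccoli: uses 57 kcal, +2.0 g fiber (running total 2.0 g).
Take 1 serving of chickpeas: uses 274 kcal, +8.0 g fiber (running total 10.0 g).
Take 2.67 servings of almonds: uses 526 kcal, +10.7 g fiber (running total 20.7 g).
Greedy by best ratio exhausts the calories allowance optimally: 20.7 g.

20.7 g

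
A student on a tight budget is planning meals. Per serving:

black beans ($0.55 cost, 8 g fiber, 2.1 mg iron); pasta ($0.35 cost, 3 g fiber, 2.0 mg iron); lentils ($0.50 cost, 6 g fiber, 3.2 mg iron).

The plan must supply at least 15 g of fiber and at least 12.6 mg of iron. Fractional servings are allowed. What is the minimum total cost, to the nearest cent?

$1.97

Compare the cost at each extreme point of the feasible region.
black beans only: max(15/8, 12.6/2.1) = 6 servings → $3.30.
pasta only: max(15/3, 12.6/2.0) = 6.3 servings → $2.21.
lentils only: max(15/6, 12.6/3.2) = 3.938 servings → $1.97.
black beans + pasta with both targets exact would need a negative amount; discard.
black beans + lentils with both targets exact would need a negative amount; discard.
pasta + lentils with both targets exact would need a negative amount; discard.
The minimum over all feasible corners is $1.97.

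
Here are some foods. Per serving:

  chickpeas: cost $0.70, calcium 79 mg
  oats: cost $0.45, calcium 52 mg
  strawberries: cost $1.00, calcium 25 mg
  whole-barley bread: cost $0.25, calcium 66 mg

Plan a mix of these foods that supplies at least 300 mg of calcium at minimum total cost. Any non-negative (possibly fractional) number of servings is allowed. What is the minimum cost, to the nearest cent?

$1.14

Cost per mg of calcium: whole-barley bread $0.0038, oats $0.0087, chickpeas $0.0089, strawberries $0.0400.
With no serving limits, use only whole-barley bread: 300 mg / 66 mg = 4.545 servings × $0.25 = $1.14.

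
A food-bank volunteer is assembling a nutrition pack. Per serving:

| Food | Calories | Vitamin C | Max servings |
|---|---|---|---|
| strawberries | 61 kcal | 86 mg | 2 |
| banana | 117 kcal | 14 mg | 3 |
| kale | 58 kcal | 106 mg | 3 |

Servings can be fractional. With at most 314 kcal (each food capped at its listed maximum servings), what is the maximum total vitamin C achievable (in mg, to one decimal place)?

492.2 mg

Vitamin C per kcal: kale 1.828, strawberries 1.41, banana 0.1197.
Take 3 servings of kale: uses 174 kcal, +318.0 mg vitamin C (running total 318.0 mg).
Take 2 servings of strawberries: uses 122 kcal, +172.0 mg vitamin C (running total 490.0 mg).
Take 0.1538 servings of banana: uses 18 kcal, +2.2 mg vitamin C (running total 492.2 mg).
Filling greedily by vitamin C-per-kcal is optimal for one linear limit, giving 492.2 mg.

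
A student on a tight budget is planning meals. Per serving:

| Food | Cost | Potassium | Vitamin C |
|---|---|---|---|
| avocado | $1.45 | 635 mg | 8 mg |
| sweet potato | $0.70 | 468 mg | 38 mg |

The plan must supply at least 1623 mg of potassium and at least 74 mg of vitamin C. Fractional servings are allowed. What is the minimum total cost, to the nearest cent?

$2.43

Minimising a linear cost over {potassium ≥ 1623, vitamin C ≥ 74, servings ≥ 0} — the optimum is at a vertex, using one or two foods.
avocado only: max(1623/635, 74/8) = 9.25 servings → $13.41.
sweet potato only: max(1623/468, 74/38) = 3.468 servings → $2.43.
avocado + sweet potato with both tight: 1.326 servings and 1.668 servings → $3.09.
Cheapest feasible corner: $2.43.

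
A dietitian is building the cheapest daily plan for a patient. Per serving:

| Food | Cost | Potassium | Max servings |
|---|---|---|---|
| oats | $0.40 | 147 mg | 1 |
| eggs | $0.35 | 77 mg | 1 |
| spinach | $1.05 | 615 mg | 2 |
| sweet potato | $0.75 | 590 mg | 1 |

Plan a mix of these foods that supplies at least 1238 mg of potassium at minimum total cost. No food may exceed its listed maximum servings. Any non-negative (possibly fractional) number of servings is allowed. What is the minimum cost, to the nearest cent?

Cost per mg of potassium: sweet potato $0.0013, spinach $0.0017, oats $0.0027, eggs $0.0045.
Take 1 serving of sweet potato: +590.0 mg potassium for $0.75 (total $0.75, still need 648.0 mg).
Take 1.054 servings of spinach: +648.0 mg potassium for $1.11 (total $1.86, still need 0.0 mg).
Filling from the cheapest source first is optimal under one linear minimum: $1.86.

$1.86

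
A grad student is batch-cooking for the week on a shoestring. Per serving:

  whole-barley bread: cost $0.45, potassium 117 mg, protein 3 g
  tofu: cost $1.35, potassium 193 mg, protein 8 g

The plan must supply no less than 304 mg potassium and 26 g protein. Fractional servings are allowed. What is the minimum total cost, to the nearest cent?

whole-barley bread only: max(304/117, 26/3) = 8.667 servings → $3.90.
tofu only: max(304/193, 26/8) = 3.25 servings → $4.39.
whole-barley bread + tofu: intersection lies outside the first quadrant.
Cheapest feasible corner: $3.90.

$3.90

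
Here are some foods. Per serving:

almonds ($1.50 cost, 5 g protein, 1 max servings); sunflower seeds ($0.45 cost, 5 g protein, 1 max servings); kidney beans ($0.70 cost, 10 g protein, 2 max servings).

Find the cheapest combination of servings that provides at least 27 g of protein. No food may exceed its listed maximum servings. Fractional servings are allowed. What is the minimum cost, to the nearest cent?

Cost per g of protein: kidney beans $0.0700, sunflower seeds $0.0900, almonds $0.3000.
Take 2 servings of kidney beans: +20.0 g protein for $1.40 (total $1.40, still need 7.0 g).
Take 1 serving of sunflower seeds: +5.0 g protein for $0.45 (total $1.85, still need 2.0 g).
Take 0.4 servings of almonds: +2.0 g protein for $0.60 (total $2.45, still need 0.0 g).
Filling from the cheapest source first is optimal under one linear minimum: $2.45.

$2.45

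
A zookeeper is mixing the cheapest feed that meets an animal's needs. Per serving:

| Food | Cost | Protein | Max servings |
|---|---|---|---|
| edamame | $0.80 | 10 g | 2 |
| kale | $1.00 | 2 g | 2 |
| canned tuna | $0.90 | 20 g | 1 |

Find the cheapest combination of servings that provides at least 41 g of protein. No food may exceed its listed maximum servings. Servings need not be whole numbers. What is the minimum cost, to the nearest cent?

$3.00

Cost per g of protein: canned tuna $0.0450, edamame $0.0800, kale $0.5000.
Take 1 serving of canned tuna: +20.0 g protein for $0.90 (total $0.90, still need 21.0 g).
Take 2 servings of edamame: +20.0 g protein for $1.60 (total $2.50, still need 1.0 g).
Take 0.5 servings of kale: +1.0 g protein for $0.50 (total $3.00, still need 0.0 g).
Greedy by cheapest-per-g is optimal for a single linear constraint, so the minimum cost is $3.00.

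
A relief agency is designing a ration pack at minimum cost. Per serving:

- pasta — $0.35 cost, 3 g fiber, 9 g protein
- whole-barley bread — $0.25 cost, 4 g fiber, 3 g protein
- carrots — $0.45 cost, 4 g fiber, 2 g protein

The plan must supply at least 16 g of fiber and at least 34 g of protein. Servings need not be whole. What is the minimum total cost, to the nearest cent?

With two linear requirements the optimum uses one or two foods; enumerate the corners.
pasta only: max(16/3, 34/9) = 5.333 servings → $1.87.
whole-barley bread only: max(16/4, 34/3) = 11.33 servings → $2.83.
carrots only: max(16/4, 34/2) = 17 servings → $7.65.
pasta + whole-barley bread with both tight: 3.259 servings and 1.556 servings → $1.53.
pasta + carrots with both tight: 3.467 servings and 1.4 servings → $1.84.
whole-barley bread + carrots: intersection lies outside the first quadrant.
So the least-cost plan costs $1.53.

$1.53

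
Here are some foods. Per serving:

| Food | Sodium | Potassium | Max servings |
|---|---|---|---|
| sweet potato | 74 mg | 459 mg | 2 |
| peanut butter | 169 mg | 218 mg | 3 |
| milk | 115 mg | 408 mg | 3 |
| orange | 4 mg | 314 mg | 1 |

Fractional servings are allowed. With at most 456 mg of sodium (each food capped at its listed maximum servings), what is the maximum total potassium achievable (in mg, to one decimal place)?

2310.5 mg

Potassium per mg sodium: orange 78.5, sweet potato 6.203, milk 3.548, peanut butter 1.29.
Take 1 serving of orange: uses 4 mg sodium, +314.0 mg potassium (running total 314.0 mg).
Take 2 servings of sweet potato: uses 148 mg sodium, +918.0 mg potassium (running total 1232.0 mg).
Take 2.643 servings of milk: uses 304 mg sodium, +1078.5 mg potassium (running total 2310.5 mg).
Greedy by best ratio exhausts the sodium allowance optimally: 2310.5 mg.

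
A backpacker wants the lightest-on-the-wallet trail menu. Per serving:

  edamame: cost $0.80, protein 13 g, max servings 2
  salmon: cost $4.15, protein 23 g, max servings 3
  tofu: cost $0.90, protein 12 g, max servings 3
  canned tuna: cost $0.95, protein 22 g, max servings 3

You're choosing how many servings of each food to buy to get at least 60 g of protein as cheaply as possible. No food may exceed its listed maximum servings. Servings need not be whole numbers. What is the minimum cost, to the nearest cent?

$2.59

Cost per g of protein: canned tuna $0.0432, edamame $0.0615, tofu $0.0750, salmon $0.1804.
Take 2.727 servings of canned tuna: +60.0 g protein for $2.59 (total $2.59, still need 0.0 g).
Greedy by cheapest-per-g is optimal for a single linear constraint, so the minimum cost is $2.59.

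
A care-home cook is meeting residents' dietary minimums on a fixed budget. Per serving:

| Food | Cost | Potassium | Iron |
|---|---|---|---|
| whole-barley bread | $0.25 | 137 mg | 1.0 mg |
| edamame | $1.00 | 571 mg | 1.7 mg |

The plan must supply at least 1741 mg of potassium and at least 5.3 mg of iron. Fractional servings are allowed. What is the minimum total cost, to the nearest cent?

Minimising a linear cost over {potassium ≥ 1741, iron ≥ 5.3, servings ≥ 0} — the optimum is at a vertex, using one or two foods.
whole-barley bread only: max(1741/137, 5.3/1.0) = 12.71 servings → $3.18.
edamame only: max(1741/571, 5.3/1.7) = 3.118 servings → $3.12.
whole-barley bread + edamame with both tight: 0.197 servings and 3.002 servings → $3.05.
Cheapest feasible corner: $3.05.

$3.05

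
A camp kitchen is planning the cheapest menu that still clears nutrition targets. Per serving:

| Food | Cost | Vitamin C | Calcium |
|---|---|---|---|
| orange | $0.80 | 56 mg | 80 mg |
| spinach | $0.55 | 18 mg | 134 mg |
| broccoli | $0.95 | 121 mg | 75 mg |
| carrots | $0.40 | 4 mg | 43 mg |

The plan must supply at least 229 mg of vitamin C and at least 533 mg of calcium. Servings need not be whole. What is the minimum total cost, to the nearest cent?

$3.10

With two linear requirements the optimum uses one or two foods; enumerate the corners.
orange only: max(229/56, 533/80) = 6.662 servings → $5.33.
spinach only: max(229/18, 533/134) = 12.72 servings → $7.00.
broccoli only: max(229/121, 533/75) = 7.107 servings → $6.75.
carrots only: max(229/4, 533/43) = 57.25 servings → $22.90.
orange + spinach with both tight: 3.478 servings and 1.901 servings → $3.83.
orange + broccoli with both targets exact would need a negative amount; discard.
orange + carrots with both tight: 3.695 servings and 5.521 servings → $5.16.
spinach + broccoli with both tight: 3.183 servings and 1.419 servings → $3.10.
spinach + carrots with both targets exact would need a negative amount; discard.
broccoli + carrots with both tight: 1.574 servings and 9.651 servings → $5.36.
Cheapest feasible corner: $3.10.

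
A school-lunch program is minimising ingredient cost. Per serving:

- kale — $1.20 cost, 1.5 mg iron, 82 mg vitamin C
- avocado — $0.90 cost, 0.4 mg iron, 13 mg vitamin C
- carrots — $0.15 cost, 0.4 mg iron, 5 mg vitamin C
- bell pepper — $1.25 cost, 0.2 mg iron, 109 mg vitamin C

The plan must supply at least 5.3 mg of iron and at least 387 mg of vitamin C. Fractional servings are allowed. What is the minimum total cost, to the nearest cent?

$5.32

Check every corner: each single food scaled to meet both minima, and each pair solved so both constraints bind.
kale only: max(5.3/1.5, 387/82) = 4.72 servings → $5.66.
avocado only: max(5.3/0.4, 387/13) = 29.77 servings → $26.79.
carrots only: max(5.3/0.4, 387/5) = 77.4 servings → $11.61.
bell pepper only: max(5.3/0.2, 387/109) = 26.5 servings → $33.12.
kale + avocado: the both-tight solution has a negative serving — not a feasible corner.
kale + carrots: intersection lies outside the first quadrant.
kale + bell pepper with both tight: 3.401 servings and 0.9918 servings → $5.32.
avocado + carrots: intersection lies outside the first quadrant.
avocado + bell pepper with both tight: 12.2 servings and 2.095 servings → $13.60.
carrots + bell pepper with both tight: 11.74 servings and 3.012 servings → $5.53.
So the least-cost plan costs $5.32.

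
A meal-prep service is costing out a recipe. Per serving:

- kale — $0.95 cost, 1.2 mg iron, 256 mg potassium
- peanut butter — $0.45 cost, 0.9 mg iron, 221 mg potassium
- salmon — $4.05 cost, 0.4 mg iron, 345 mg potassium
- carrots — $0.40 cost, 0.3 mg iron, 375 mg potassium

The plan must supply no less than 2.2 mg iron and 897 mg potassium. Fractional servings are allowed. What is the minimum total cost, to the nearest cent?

kale only: max(2.2/1.2, 897/256) = 3.504 servings → $3.33.
peanut butter only: max(2.2/0.9, 897/221) = 4.059 servings → $1.83.
salmon only: max(2.2/0.4, 897/345) = 5.5 servings → $22.27.
carrots only: max(2.2/0.3, 897/375) = 7.333 servings → $2.93.
kale + peanut butter: the both-tight solution has a negative serving — not a feasible corner.
kale + salmon with both tight: 1.284 servings and 1.647 servings → $7.89.
kale + carrots with both tight: 1.49 servings and 1.375 servings → $1.97.
peanut butter + salmon with both tight: 1.802 servings and 1.446 servings → $6.67.
peanut butter + carrots with both tight: 2.05 servings and 1.184 servings → $1.40.
salmon + carrots with both targets exact would need a negative amount; discard.
The minimum over all feasible corners is $1.40.

$1.40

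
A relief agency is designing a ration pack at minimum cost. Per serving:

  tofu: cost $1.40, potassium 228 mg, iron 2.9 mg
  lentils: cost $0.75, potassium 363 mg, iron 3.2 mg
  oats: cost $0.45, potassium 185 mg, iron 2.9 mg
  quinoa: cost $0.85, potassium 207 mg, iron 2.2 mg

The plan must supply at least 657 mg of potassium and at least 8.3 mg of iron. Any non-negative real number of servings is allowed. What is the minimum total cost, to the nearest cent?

Two binding constraints pin down two serving amounts, so the optimal mix uses at most two foods. The candidates are each food alone (scaled to the tighter of potassium/iron) and each pair with both constraints tight.
tofu only: max(657/228, 8.3/2.9) = 2.882 servings → $4.03.
lentils only: max(657/363, 8.3/3.2) = 2.594 servings → $1.95.
oats only: max(657/185, 8.3/2.9) = 3.551 servings → $1.60.
quinoa only: max(657/207, 8.3/2.2) = 3.773 servings → $3.21.
tofu + lentils with both tight: 2.818 servings and 0.03993 servings → $3.98.
tofu + oats with both targets exact would need a negative amount; discard.
tofu + quinoa with both tight: 2.763 servings and 0.1307 servings → $3.98.
lentils + oats with both tight: 0.8027 servings and 1.976 servings → $1.49.
lentils + quinoa: intersection lies outside the first quadrant.
oats + quinoa with both tight: 1.411 servings and 1.913 servings → $2.26.
Cheapest feasible corner: $1.49.

$1.49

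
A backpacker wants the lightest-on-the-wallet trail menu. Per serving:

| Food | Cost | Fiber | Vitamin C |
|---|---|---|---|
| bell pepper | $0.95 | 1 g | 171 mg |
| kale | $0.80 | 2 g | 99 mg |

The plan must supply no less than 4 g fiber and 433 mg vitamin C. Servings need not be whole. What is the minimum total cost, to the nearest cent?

$2.66

For a min-cost LP with two ≥-constraints, a basic feasible solution has at most two positive variables.
bell pepper only: max(4/1, 433/171) = 4 servings → $3.80.
kale only: max(4/2, 433/99) = 4.374 servings → $3.50.
bell pepper + kale with both tight: 1.934 servings and 1.033 servings → $2.66.
The minimum over all feasible corners is $2.66.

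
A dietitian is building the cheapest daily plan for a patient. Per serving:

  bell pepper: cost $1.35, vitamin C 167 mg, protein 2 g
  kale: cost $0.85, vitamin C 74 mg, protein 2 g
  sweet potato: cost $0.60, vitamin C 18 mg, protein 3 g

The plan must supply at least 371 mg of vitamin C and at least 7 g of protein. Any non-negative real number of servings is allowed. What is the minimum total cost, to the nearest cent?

$3.42

Minimising a linear cost over {vitamin C ≥ 371, protein ≥ 7, servings ≥ 0} — the optimum is at a vertex, using one or two foods.
bell pepper only: max(371/167, 7/2) = 3.5 servings → $4.72.
kale only: max(371/74, 7/2) = 5.014 servings → $4.26.
sweet potato only: max(371/18, 7/3) = 20.61 servings → $12.37.
bell pepper + kale with both tight: 1.204 servings and 2.296 servings → $3.58.
bell pepper + sweet potato with both tight: 2.123 servings and 0.9183 servings → $3.42.
kale + sweet potato: intersection lies outside the first quadrant.
The minimum over all feasible corners is $3.42.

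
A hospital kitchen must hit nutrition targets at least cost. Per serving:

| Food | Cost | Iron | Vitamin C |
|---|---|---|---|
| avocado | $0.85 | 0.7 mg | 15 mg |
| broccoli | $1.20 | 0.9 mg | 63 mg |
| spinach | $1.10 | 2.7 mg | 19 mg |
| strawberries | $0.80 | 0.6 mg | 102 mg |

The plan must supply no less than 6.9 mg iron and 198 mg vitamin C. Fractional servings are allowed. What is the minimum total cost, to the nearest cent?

$3.66

avocado only: max(6.9/0.7, 198/15) = 13.2 servings → $11.22.
broccoli only: max(6.9/0.9, 198/63) = 7.667 servings → $9.20.
spinach only: max(6.9/2.7, 198/19) = 10.42 servings → $11.46.
strawberries only: max(6.9/0.6, 198/102) = 11.5 servings → $9.20.
avocado + broccoli with both tight: 8.382 servings and 1.147 servings → $8.50.
avocado + spinach with both targets exact would need a negative amount; discard.
avocado + strawberries with both tight: 9.375 servings and 0.5625 servings → $8.42.
broccoli + spinach with both tight: 2.637 servings and 1.676 servings → $5.01.
broccoli + strawberries: the both-tight solution has a negative serving — not a feasible corner.
spinach + strawberries with both tight: 2.216 servings and 1.528 servings → $3.66.
So the least-cost plan costs $3.66.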